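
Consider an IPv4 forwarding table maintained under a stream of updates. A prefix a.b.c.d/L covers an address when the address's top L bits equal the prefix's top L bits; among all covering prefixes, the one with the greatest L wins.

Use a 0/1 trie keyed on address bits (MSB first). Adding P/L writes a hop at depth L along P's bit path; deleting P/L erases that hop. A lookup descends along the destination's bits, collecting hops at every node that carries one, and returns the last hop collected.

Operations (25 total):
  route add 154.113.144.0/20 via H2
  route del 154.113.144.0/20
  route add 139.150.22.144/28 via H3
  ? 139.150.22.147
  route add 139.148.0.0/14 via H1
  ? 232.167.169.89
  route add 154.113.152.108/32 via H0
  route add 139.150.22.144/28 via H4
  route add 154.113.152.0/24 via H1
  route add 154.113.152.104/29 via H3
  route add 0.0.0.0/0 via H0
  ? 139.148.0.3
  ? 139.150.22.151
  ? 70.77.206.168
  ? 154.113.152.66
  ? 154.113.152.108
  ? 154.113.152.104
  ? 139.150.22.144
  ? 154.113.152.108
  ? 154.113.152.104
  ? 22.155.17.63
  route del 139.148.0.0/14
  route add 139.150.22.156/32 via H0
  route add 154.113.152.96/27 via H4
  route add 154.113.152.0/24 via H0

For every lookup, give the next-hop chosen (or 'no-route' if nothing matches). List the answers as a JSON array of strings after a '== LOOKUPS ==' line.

Process each operation:
  + 154.113.144.0/20 (H2) depth=20
  del 154.113.144.0/20 (clear depth 20)
  + 139.150.22.144/28 (H3) depth=28
  lookup 139.150.22.147: bits 1000101110010110000101101001 walk d0:-→d1:-→d2:-→d3:-→d4:-→d5:-→d6:-→d7:-→d8:-→d9:-→d10:-→d11:-→d12:-→d13:-→d14:-→d15:-→d16:-→d17:-→d18:-→d19:-→d20:-→d21:-→d22:-→d23:-→d24:-→d25:-→d26:-→d27:-→d28:H3 -> H3
  + 139.148.0.0/14 (H1) depth=14
  lookup 232.167.169.89: bits 1 walk d0:-→d1:- -> no-route
  + 154.113.152.108/32 (H0) depth=32
  + 139.150.22.144/28 (H4) depth=28
  + 154.113.152.0/24 (H1) depth=24
  + 154.113.152.104/29 (H3) depth=29
  + 0.0.0.0/0 (H0) depth=0
  lookup 139.148.0.3: bits 10001011100101 walk d0:H0→d1:-→d2:-→d3:-→d4:-→d5:-→d6:-→d7:-→d8:-→d9:-→d10:-→d11:-→d12:-→d13:-→d14:H1 -> H1
  lookup 139.150.22.151: bits 1000101110010110000101101001 walk d0:H0→d1:-→d2:-→d3:-→d4:-→d5:-→d6:-→d7:-→d8:-→d9:-→d10:-→d11:-→d12:-→d13:-→d14:H1→d15:-→d16:-→d17:-→d18:-→d19:-→d20:-→d21:-→d22:-→d23:-→d24:-→d25:-→d26:-→d27:-→d28:H4 -> H4
  lookup 70.77.206.168: bits ε walk d0:H0 -> H0
  lookup 154.113.152.66: bits 10011010011100011001100001 walk d0:H0→d1:-→d2:-→d3:-→d4:-→d5:-→d6:-→d7:-→d8:-→d9:-→d10:-→d11:-→d12:-→d13:-→d14:-→d15:-→d16:-→d17:-→d18:-→d19:-→d20:-→d21:-→d22:-→d23:-→d24:H1→d25:-→d26:- -> H1
  lookup 154.113.152.108: bits 10011010011100011001100001101100 walk d0:H0→d1:-→d2:-→d3:-→d4:-→d5:-→d6:-→d7:-→d8:-→d9:-→d10:-→d11:-→d12:-→d13:-→d14:-→d15:-→d16:-→d17:-→d18:-→d19:-→d20:-→d21:-→d22:-→d23:-→d24:H1→d25:-→d26:-→d27:-→d28:-→d29:H3→d30:-→d31:-→d32:H0 -> H0
  lookup 154.113.152.104: bits 10011010011100011001100001101 walk d0:H0→d1:-→d2:-→d3:-→d4:-→d5:-→d6:-→d7:-→d8:-→d9:-→d10:-→d11:-→d12:-→d13:-→d14:-→d15:-→d16:-→d17:-→d18:-→d19:-→d20:-→d21:-→d22:-→d23:-→d24:H1→d25:-→d26:-→d27:-→d28:-→d29:H3 -> H3
  lookup 139.150.22.144: bits 1000101110010110000101101001 walk d0:H0→d1:-→d2:-→d3:-→d4:-→d5:-→d6:-→d7:-→d8:-→d9:-→d10:-→d11:-→d12:-→d13:-→d14:H1→d15:-→d16:-→d17:-→d18:-→d19:-→d20:-→d21:-→d22:-→d23:-→d24:-→d25:-→d26:-→d27:-→d28:H4 -> H4
  lookup 154.113.152.108: bits 10011010011100011001100001101100 walk d0:H0→d1:-→d2:-→d3:-→d4:-→d5:-→d6:-→d7:-→d8:-→d9:-→d10:-→d11:-→d12:-→d13:-→d14:-→d15:-→d16:-→d17:-→d18:-→d19:-→d20:-→d21:-→d22:-→d23:-→d24:H1→d25:-→d26:-→d27:-→d28:-→d29:H3→d30:-→d31:-→d32:H0 -> H0
  lookup 154.113.152.104: bits 10011010011100011001100001101 walk d0:H0→d1:-→d2:-→d3:-→d4:-→d5:-→d6:-→d7:-→d8:-→d9:-→d10:-→d11:-→d12:-→d13:-→d14:-→d15:-→d16:-→d17:-→d18:-→d19:-→d20:-→d21:-→d22:-→d23:-→d24:H1→d25:-→d26:-→d27:-→d28:-→d29:H3 -> H3
  lookup 22.155.17.63: bits ε walk d0:H0 -> H0
  del 139.148.0.0/14 (clear depth 14)
  + 139.150.22.156/32 (H0) depth=32
  + 154.113.152.96/27 (H4) depth=27
  + 154.113.152.0/24 (H0) depth=24

== LOOKUPS ==
["H3","no-route","H1","H4","H0","H1","H0","H3","H4","H0","H3","H0"]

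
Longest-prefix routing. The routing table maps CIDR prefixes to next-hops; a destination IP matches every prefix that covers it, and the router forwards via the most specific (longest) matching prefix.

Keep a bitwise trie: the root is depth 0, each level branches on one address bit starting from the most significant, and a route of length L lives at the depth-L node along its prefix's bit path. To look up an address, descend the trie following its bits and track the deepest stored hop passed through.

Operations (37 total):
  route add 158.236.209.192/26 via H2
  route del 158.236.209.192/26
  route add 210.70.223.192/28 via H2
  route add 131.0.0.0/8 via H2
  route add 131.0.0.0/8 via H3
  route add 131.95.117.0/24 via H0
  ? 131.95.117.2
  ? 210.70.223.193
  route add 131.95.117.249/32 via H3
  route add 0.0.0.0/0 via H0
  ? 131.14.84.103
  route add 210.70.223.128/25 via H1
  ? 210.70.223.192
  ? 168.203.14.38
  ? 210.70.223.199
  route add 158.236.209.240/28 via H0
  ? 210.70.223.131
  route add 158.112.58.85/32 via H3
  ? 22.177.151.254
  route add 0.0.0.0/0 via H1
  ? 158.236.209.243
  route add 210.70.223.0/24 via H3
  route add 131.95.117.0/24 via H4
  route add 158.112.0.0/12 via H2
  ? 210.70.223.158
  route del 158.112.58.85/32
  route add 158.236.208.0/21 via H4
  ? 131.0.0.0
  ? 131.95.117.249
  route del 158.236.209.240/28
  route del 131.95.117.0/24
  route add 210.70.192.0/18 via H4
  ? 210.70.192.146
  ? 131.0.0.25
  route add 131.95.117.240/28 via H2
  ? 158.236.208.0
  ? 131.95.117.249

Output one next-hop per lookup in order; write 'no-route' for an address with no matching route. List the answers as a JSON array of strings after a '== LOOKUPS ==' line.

Apply in order:
  + 158.236.209.192/26 (H2) depth=26
  - 158.236.209.192/26 clear@26
  + 210.70.223.192/28 (H2) depth=28
  + 131.0.0.0/8 (H2) depth=8
  + 131.0.0.0/8 (H3) depth=8
  + 131.95.117.0/24 (H0) depth=24
  ? 131.95.117.2  path d0:-→d1:-→d2:-→d3:-→d4:-→d5:-→d6:-→d7:-→d8:H3→d9:-→d10:-→d11:-→d12:-→d13:-→d14:-→d15:-→d16:-→d17:-→d18:-→d19:-→d20:-→d21:-→d22:-→d23:-→d24:H0  best=H0
  ? 210.70.223.193  path d0:-→d1:-→d2:-→d3:-→d4:-→d5:-→d6:-→d7:-→d8:-→d9:-→d10:-→d11:-→d12:-→d13:-→d14:-→d15:-→d16:-→d17:-→d18:-→d19:-→d20:-→d21:-→d22:-→d23:-→d24:-→d25:-→d26:-→d27:-→d28:H2  best=H2
  + 131.95.117.249/32 (H3) depth=32
  + 0.0.0.0/0 (H0) depth=0
  ? 131.14.84.103  path d0:H0→d1:-→d2:-→d3:-→d4:-→d5:-→d6:-→d7:-→d8:H3→d9:-  best=H3
  + 210.70.223.128/25 (H1) depth=25
  ? 210.70.223.192  path d0:H0→d1:-→d2:-→d3:-→d4:-→d5:-→d6:-→d7:-→d8:-→d9:-→d10:-→d11:-→d12:-→d13:-→d14:-→d15:-→d16:-→d17:-→d18:-→d19:-→d20:-→d21:-→d22:-→d23:-→d24:-→d25:H1→d26:-→d27:-→d28:H2  best=H2
  ? 168.203.14.38  path d0:H0→d1:-→d2:-  best=H0
  ? 210.70.223.199  path d0:H0→d1:-→d2:-→d3:-→d4:-→d5:-→d6:-→d7:-→d8:-→d9:-→d10:-→d11:-→d12:-→d13:-→d14:-→d15:-→d16:-→d17:-→d18:-→d19:-→d20:-→d21:-→d22:-→d23:-→d24:-→d25:H1→d26:-→d27:-→d28:H2  best=H2
  + 158.236.209.240/28 (H0) depth=28
  ? 210.70.223.131  path d0:H0→d1:-→d2:-→d3:-→d4:-→d5:-→d6:-→d7:-→d8:-→d9:-→d10:-→d11:-→d12:-→d13:-→d14:-→d15:-→d16:-→d17:-→d18:-→d19:-→d20:-→d21:-→d22:-→d23:-→d24:-→d25:H1  best=H1
  + 158.112.58.85/32 (H3) depth=32
  ? 22.177.151.254  path d0:H0  best=H0
  + 0.0.0.0/0 (H1) depth=0
  ? 158.236.209.243  path d0:H1→d1:-→d2:-→d3:-→d4:-→d5:-→d6:-→d7:-→d8:-→d9:-→d10:-→d11:-→d12:-→d13:-→d14:-→d15:-→d16:-→d17:-→d18:-→d19:-→d20:-→d21:-→d22:-→d23:-→d24:-→d25:-→d26:-→d27:-→d28:H0  best=H0
  + 210.70.223.0/24 (H3) depth=24
  + 131.95.117.0/24 (H4) depth=24
  + 158.112.0.0/12 (H2) depth=12
  ? 210.70.223.158  path d0:H1→d1:-→d2:-→d3:-→d4:-→d5:-→d6:-→d7:-→d8:-→d9:-→d10:-→d11:-→d12:-→d13:-→d14:-→d15:-→d16:-→d17:-→d18:-→d19:-→d20:-→d21:-→d22:-→d23:-→d24:H3→d25:H1  best=H1
  - 158.112.58.85/32 clear@32
  + 158.236.208.0/21 (H4) depth=21
  ? 131.0.0.0  path d0:H1→d1:-→d2:-→d3:-→d4:-→d5:-→d6:-→d7:-→d8:H3→d9:-  best=H3
  ? 131.95.117.249  path d0:H1→d1:-→d2:-→d3:-→d4:-→d5:-→d6:-→d7:-→d8:H3→d9:-→d10:-→d11:-→d12:-→d13:-→d14:-→d15:-→d16:-→d17:-→d18:-→d19:-→d20:-→d21:-→d22:-→d23:-→d24:H4→d25:-→d26:-→d27:-→d28:-→d29:-→d30:-→d31:-→d32:H3  best=H3
  - 158.236.209.240/28 clear@28
  - 131.95.117.0/24 clear@24
  + 210.70.192.0/18 (H4) depth=18
  ? 210.70.192.146  path d0:H1→d1:-→d2:-→d3:-→d4:-→d5:-→d6:-→d7:-→d8:-→d9:-→d10:-→d11:-→d12:-→d13:-→d14:-→d15:-→d16:-→d17:-→d18:H4→d19:-  best=H4
  ? 131.0.0.25  path d0:H1→d1:-→d2:-→d3:-→d4:-→d5:-→d6:-→d7:-→d8:H3→d9:-  best=H3
  + 131.95.117.240/28 (H2) depth=28
  ? 158.236.208.0  path d0:H1→d1:-→d2:-→d3:-→d4:-→d5:-→d6:-→d7:-→d8:-→d9:-→d10:-→d11:-→d12:-→d13:-→d14:-→d15:-→d16:-→d17:-→d18:-→d19:-→d20:-→d21:H4→d22:-→d23:-  best=H4
  ? 131.95.117.249  path d0:H1→d1:-→d2:-→d3:-→d4:-→d5:-→d6:-→d7:-→d8:H3→d9:-→d10:-→d11:-→d12:-→d13:-→d14:-→d15:-→d16:-→d17:-→d18:-→d19:-→d20:-→d21:-→d22:-→d23:-→d24:-→d25:-→d26:-→d27:-→d28:H2→d29:-→d30:-→d31:-→d32:H3  best=H3

== LOOKUPS ==
["H0","H2","H3","H2","H0","H2","H1","H0","H0","H1","H3","H3","H4","H3","H4","H3"]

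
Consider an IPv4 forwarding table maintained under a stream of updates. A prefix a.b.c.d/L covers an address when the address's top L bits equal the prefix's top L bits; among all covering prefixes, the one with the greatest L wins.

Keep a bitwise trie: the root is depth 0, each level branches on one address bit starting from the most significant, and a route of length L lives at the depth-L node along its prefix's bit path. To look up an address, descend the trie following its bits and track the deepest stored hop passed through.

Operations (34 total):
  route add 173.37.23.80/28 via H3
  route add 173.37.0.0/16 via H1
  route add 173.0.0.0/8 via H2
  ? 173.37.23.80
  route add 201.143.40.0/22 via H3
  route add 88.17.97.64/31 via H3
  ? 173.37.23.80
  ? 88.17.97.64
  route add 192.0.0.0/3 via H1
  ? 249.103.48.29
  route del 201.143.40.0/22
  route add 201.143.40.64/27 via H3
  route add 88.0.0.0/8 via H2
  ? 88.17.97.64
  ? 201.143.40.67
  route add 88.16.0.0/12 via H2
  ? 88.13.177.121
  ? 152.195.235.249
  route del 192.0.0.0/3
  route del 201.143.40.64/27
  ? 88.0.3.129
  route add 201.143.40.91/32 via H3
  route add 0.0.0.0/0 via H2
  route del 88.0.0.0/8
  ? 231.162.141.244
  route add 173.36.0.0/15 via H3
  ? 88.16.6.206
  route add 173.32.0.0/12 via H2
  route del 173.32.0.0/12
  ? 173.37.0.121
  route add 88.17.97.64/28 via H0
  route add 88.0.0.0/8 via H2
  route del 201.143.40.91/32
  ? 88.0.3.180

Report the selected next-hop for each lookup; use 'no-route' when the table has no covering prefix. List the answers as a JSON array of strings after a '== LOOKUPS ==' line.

Apply in order:
  + 173.37.23.80/28 (H3) depth=28
  + 173.37.0.0/16 (H1) depth=16
  + 173.0.0.0/8 (H2) depth=8
  ? 173.37.23.80  path d0:-→d1:-→d2:-→d3:-→d4:-→d5:-→d6:-→d7:-→d8:H2→d9:-→d10:-→d11:-→d12:-→d13:-→d14:-→d15:-→d16:H1→d17:-→d18:-→d19:-→d20:-→d21:-→d22:-→d23:-→d24:-→d25:-→d26:-→d27:-→d28:H3  best=H3
  + 201.143.40.0/22 (H3) depth=22
  + 88.17.97.64/31 (H3) depth=31
  ? 173.37.23.80  path d0:-→d1:-→d2:-→d3:-→d4:-→d5:-→d6:-→d7:-→d8:H2→d9:-→d10:-→d11:-→d12:-→d13:-→d14:-→d15:-→d16:H1→d17:-→d18:-→d19:-→d20:-→d21:-→d22:-→d23:-→d24:-→d25:-→d26:-→d27:-→d28:H3  best=H3
  ? 88.17.97.64  path d0:-→d1:-→d2:-→d3:-→d4:-→d5:-→d6:-→d7:-→d8:-→d9:-→d10:-→d11:-→d12:-→d13:-→d14:-→d15:-→d16:-→d17:-→d18:-→d19:-→d20:-→d21:-→d22:-→d23:-→d24:-→d25:-→d26:-→d27:-→d28:-→d29:-→d30:-→d31:H3  best=H3
  + 192.0.0.0/3 (H1) depth=3
  ? 249.103.48.29  path d0:-→d1:-→d2:-  best=no-route
  - 201.143.40.0/22 clear@22
  + 201.143.40.64/27 (H3) depth=27
  + 88.0.0.0/8 (H2) depth=8
  ? 88.17.97.64  path d0:-→d1:-→d2:-→d3:-→d4:-→d5:-→d6:-→d7:-→d8:H2→d9:-→d10:-→d11:-→d12:-→d13:-→d14:-→d15:-→d16:-→d17:-→d18:-→d19:-→d20:-→d21:-→d22:-→d23:-→d24:-→d25:-→d26:-→d27:-→d28:-→d29:-→d30:-→d31:H3  best=H3
  ? 201.143.40.67  path d0:-→d1:-→d2:-→d3:H1→d4:-→d5:-→d6:-→d7:-→d8:-→d9:-→d10:-→d11:-→d12:-→d13:-→d14:-→d15:-→d16:-→d17:-→d18:-→d19:-→d20:-→d21:-→d22:-→d23:-→d24:-→d25:-→d26:-→d27:H3  best=H3
  + 88.16.0.0/12 (H2) depth=12
  ? 88.13.177.121  path d0:-→d1:-→d2:-→d3:-→d4:-→d5:-→d6:-→d7:-→d8:H2→d9:-→d10:-→d11:-  best=H2
  ? 152.195.235.249  path d0:-→d1:-→d2:-  best=no-route
  - 192.0.0.0/3 clear@3
  - 201.143.40.64/27 clear@27
  ? 88.0.3.129  path d0:-→d1:-→d2:-→d3:-→d4:-→d5:-→d6:-→d7:-→d8:H2→d9:-→d10:-→d11:-  best=H2
  + 201.143.40.91/32 (H3) depth=32
  + 0.0.0.0/0 (H2) depth=0
  - 88.0.0.0/8 clear@8
  ? 231.162.141.244  path d0:H2→d1:-→d2:-  best=H2
  + 173.36.0.0/15 (H3) depth=15
  ? 88.16.6.206  path d0:H2→d1:-→d2:-→d3:-→d4:-→d5:-→d6:-→d7:-→d8:-→d9:-→d10:-→d11:-→d12:H2→d13:-→d14:-→d15:-  best=H2
  + 173.32.0.0/12 (H2) depth=12
  - 173.32.0.0/12 clear@12
  ? 173.37.0.121  path d0:H2→d1:-→d2:-→d3:-→d4:-→d5:-→d6:-→d7:-→d8:H2→d9:-→d10:-→d11:-→d12:-→d13:-→d14:-→d15:H3→d16:H1→d17:-→d18:-→d19:-  best=H1
  + 88.17.97.64/28 (H0) depth=28
  + 88.0.0.0/8 (H2) depth=8
  - 201.143.40.91/32 clear@32
  ? 88.0.3.180  path d0:H2→d1:-→d2:-→d3:-→d4:-→d5:-→d6:-→d7:-→d8:H2→d9:-→d10:-→d11:-  best=H2

== LOOKUPS ==
["H3","H3","H3","no-route","H3","H3","H2","no-route","H2","H2","H2","H1","H2"]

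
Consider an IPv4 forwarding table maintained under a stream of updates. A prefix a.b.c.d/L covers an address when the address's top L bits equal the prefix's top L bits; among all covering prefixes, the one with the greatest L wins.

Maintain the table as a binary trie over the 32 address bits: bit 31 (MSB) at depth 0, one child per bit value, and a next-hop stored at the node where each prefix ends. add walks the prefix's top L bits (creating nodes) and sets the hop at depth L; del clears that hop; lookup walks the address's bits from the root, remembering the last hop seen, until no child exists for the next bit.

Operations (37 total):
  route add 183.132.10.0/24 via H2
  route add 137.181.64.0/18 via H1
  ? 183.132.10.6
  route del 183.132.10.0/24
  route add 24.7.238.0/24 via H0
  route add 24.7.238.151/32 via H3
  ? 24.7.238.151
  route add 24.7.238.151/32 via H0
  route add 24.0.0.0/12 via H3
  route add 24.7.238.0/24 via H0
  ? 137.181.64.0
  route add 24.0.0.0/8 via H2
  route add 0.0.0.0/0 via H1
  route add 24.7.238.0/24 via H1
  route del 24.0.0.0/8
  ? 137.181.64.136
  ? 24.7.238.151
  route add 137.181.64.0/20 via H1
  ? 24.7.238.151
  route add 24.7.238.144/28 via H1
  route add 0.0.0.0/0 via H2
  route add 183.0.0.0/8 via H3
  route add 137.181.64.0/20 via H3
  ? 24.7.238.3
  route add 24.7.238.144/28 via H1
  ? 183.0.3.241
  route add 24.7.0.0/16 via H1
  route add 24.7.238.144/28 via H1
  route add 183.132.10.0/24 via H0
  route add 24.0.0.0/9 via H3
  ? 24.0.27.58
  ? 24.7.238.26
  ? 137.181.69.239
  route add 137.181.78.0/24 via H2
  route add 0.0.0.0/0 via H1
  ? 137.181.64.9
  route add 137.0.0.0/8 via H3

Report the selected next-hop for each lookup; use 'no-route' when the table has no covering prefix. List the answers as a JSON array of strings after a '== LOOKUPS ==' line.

Process each operation:
  add 183.132.10.0/24 -> H2 at depth 24
  add 137.181.64.0/18 -> H1 at depth 18
  lookup 183.132.10.6: bits 101101111000010000001010 walk d0:-→d1:-→d2:-→d3:-→d4:-→d5:-→d6:-→d7:-→d8:-→d9:-→d10:-→d11:-→d12:-→d13:-→d14:-→d15:-→d16:-→d17:-→d18:-→d19:-→d20:-→d21:-→d22:-→d23:-→d24:H2 -> H2
  del 183.132.10.0/24 (clear depth 24)
  add 24.7.238.0/24 -> H0 at depth 24
  add 24.7.238.151/32 -> H3 at depth 32
  lookup 24.7.238.151: bits 00011000000001111110111010010111 walk d0:-→d1:-→d2:-→d3:-→d4:-→d5:-→d6:-→d7:-→d8:-→d9:-→d10:-→d11:-→d12:-→d13:-→d14:-→d15:-→d16:-→d17:-→d18:-→d19:-→d20:-→d21:-→d22:-→d23:-→d24:H0→d25:-→d26:-→d27:-→d28:-→d29:-→d30:-→d31:-→d32:H3 -> H3
  add 24.7.238.151/32 -> H0 at depth 32
  add 24.0.0.0/12 -> H3 at depth 12
  add 24.7.238.0/24 -> H0 at depth 24
  lookup 137.181.64.0: bits 100010011011010101 walk d0:-→d1:-→d2:-→d3:-→d4:-→d5:-→d6:-→d7:-→d8:-→d9:-→d10:-→d11:-→d12:-→d13:-→d14:-→d15:-→d16:-→d17:-→d18:H1 -> H1
  add 24.0.0.0/8 -> H2 at depth 8
  add 0.0.0.0/0 -> H1 at depth 0
  add 24.7.238.0/24 -> H1 at depth 24
  del 24.0.0.0/8 (clear depth 8)
  lookup 137.181.64.136: bits 100010011011010101 walk d0:H1→d1:-→d2:-→d3:-→d4:-→d5:-→d6:-→d7:-→d8:-→d9:-→d10:-→d11:-→d12:-→d13:-→d14:-→d15:-→d16:-→d17:-→d18:H1 -> H1
  lookup 24.7.238.151: bits 00011000000001111110111010010111 walk d0:H1→d1:-→d2:-→d3:-→d4:-→d5:-→d6:-→d7:-→d8:-→d9:-→d10:-→d11:-→d12:H3→d13:-→d14:-→d15:-→d16:-→d17:-→d18:-→d19:-→d20:-→d21:-→d22:-→d23:-→d24:H1→d25:-→d26:-→d27:-→d28:-→d29:-→d30:-→d31:-→d32:H0 -> H0
  add 137.181.64.0/20 -> H1 at depth 20
  lookup 24.7.238.151: bits 00011000000001111110111010010111 walk d0:H1→d1:-→d2:-→d3:-→d4:-→d5:-→d6:-→d7:-→d8:-→d9:-→d10:-→d11:-→d12:H3→d13:-→d14:-→d15:-→d16:-→d17:-→d18:-→d19:-→d20:-→d21:-→d22:-→d23:-→d24:H1→d25:-→d26:-→d27:-→d28:-→d29:-→d30:-→d31:-→d32:H0 -> H0
  add 24.7.238.144/28 -> H1 at depth 28
  add 0.0.0.0/0 -> H2 at depth 0
  add 183.0.0.0/8 -> H3 at depth 8
  add 137.181.64.0/20 -> H3 at depth 20
  lookup 24.7.238.3: bits 000110000000011111101110 walk d0:H2→d1:-→d2:-→d3:-→d4:-→d5:-→d6:-→d7:-→d8:-→d9:-→d10:-→d11:-→d12:H3→d13:-→d14:-→d15:-→d16:-→d17:-→d18:-→d19:-→d20:-→d21:-→d22:-→d23:-→d24:H1 -> H1
  add 24.7.238.144/28 -> H1 at depth 28
  lookup 183.0.3.241: bits 10110111 walk d0:H2→d1:-→d2:-→d3:-→d4:-→d5:-→d6:-→d7:-→d8:H3 -> H3
  add 24.7.0.0/16 -> H1 at depth 16
  add 24.7.238.144/28 -> H1 at depth 28
  add 183.132.10.0/24 -> H0 at depth 24
  add 24.0.0.0/9 -> H3 at depth 9
  lookup 24.0.27.58: bits 0001100000000 walk d0:H2→d1:-→d2:-→d3:-→d4:-→d5:-→d6:-→d7:-→d8:-→d9:H3→d10:-→d11:-→d12:H3→d13:- -> H3
  lookup 24.7.238.26: bits 000110000000011111101110 walk d0:H2→d1:-→d2:-→d3:-→d4:-→d5:-→d6:-→d7:-→d8:-→d9:H3→d10:-→d11:-→d12:H3→d13:-→d14:-→d15:-→d16:H1→d17:-→d18:-→d19:-→d20:-→d21:-→d22:-→d23:-→d24:H1 -> H1
  lookup 137.181.69.239: bits 10001001101101010100 walk d0:H2→d1:-→d2:-→d3:-→d4:-→d5:-→d6:-→d7:-→d8:-→d9:-→d10:-→d11:-→d12:-→d13:-→d14:-→d15:-→d16:-→d17:-→d18:H1→d19:-→d20:H3 -> H3
  add 137.181.78.0/24 -> H2 at depth 24
  add 0.0.0.0/0 -> H1 at depth 0
  lookup 137.181.64.9: bits 10001001101101010100 walk d0:H1→d1:-→d2:-→d3:-→d4:-→d5:-→d6:-→d7:-→d8:-→d9:-→d10:-→d11:-→d12:-→d13:-→d14:-→d15:-→d16:-→d17:-→d18:H1→d19:-→d20:H3 -> H3
  add 137.0.0.0/8 -> H3 at depth 8

== LOOKUPS ==
["H2","H3","H1","H1","H0","H0","H1","H3","H3","H1","H3","H3"]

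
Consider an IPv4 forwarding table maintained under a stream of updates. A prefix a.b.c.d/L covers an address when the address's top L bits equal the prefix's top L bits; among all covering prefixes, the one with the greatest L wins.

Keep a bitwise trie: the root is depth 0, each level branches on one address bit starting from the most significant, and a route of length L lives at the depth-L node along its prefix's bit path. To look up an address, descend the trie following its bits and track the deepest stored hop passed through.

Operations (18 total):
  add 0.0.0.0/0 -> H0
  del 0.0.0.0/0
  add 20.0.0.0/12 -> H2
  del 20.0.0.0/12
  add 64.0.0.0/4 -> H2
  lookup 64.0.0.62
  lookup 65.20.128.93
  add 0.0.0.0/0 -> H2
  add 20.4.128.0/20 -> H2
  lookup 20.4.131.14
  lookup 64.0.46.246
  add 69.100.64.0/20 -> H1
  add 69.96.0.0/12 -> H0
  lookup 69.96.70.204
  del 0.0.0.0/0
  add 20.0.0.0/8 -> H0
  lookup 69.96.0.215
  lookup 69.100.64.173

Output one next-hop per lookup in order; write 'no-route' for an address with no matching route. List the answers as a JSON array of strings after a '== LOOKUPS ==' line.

Process each operation:
  add 0.0.0.0/0 -> H0 at depth 0
  - 0.0.0.0/0 clear@0
  add 20.0.0.0/12 -> H2 at depth 12
  - 20.0.0.0/12 clear@12
  add 64.0.0.0/4 -> H2 at depth 4
  ? 64.0.0.62  path d0:-→d1:-→d2:-→d3:-→d4:H2  best=H2
  ? 65.20.128.93  path d0:-→d1:-→d2:-→d3:-→d4:H2  best=H2
  add 0.0.0.0/0 -> H2 at depth 0
  add 20.4.128.0/20 -> H2 at depth 20
  ? 20.4.131.14  path d0:H2→d1:-→d2:-→d3:-→d4:-→d5:-→d6:-→d7:-→d8:-→d9:-→d10:-→d11:-→d12:-→d13:-→d14:-→d15:-→d16:-→d17:-→d18:-→d19:-→d20:H2  best=H2
  ? 64.0.46.246  path d0:H2→d1:-→d2:-→d3:-→d4:H2  best=H2
  add 69.100.64.0/20 -> H1 at depth 20
  add 69.96.0.0/12 -> H0 at depth 12
  ? 69.96.70.204  path d0:H2→d1:-→d2:-→d3:-→d4:H2→d5:-→d6:-→d7:-→d8:-→d9:-→d10:-→d11:-→d12:H0→d13:-  best=H0
  - 0.0.0.0/0 clear@0
  add 20.0.0.0/8 -> H0 at depth 8
  ? 69.96.0.215  path d0:-→d1:-→d2:-→d3:-→d4:H2→d5:-→d6:-→d7:-→d8:-→d9:-→d10:-→d11:-→d12:H0→d13:-  best=H0
  ? 69.100.64.173  path d0:-→d1:-→d2:-→d3:-→d4:H2→d5:-→d6:-→d7:-→d8:-→d9:-→d10:-→d11:-→d12:H0→d13:-→d14:-→d15:-→d16:-→d17:-→d18:-→d19:-→d20:H1  best=H1

== LOOKUPS ==
["H2","H2","H2","H2","H0","H0","H1"]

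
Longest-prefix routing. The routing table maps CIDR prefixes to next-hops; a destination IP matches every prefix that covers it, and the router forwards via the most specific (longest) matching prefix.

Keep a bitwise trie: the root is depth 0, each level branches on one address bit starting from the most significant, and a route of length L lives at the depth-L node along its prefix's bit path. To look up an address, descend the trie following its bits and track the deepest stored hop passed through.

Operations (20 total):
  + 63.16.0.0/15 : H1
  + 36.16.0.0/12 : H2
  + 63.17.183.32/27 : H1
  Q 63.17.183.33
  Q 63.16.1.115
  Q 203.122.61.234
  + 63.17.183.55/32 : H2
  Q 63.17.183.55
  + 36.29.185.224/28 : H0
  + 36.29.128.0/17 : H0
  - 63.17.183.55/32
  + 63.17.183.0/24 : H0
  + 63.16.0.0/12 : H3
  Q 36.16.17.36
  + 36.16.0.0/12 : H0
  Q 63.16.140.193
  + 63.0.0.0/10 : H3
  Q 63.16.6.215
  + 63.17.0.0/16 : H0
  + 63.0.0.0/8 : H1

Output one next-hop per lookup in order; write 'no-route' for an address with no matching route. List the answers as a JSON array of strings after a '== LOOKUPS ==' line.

Trace:
  add 63.16.0.0/15 -> H1 at depth 15
  add 36.16.0.0/12 -> H2 at depth 12
  add 63.17.183.32/27 -> H1 at depth 27
  lookup 63.17.183.33: bits 001111110001000110110111001 walk d0:-→d1:-→d2:-→d3:-→d4:-→d5:-→d6:-→d7:-→d8:-→d9:-→d10:-→d11:-→d12:-→d13:-→d14:-→d15:H1→d16:-→d17:-→d18:-→d19:-→d20:-→d21:-→d22:-→d23:-→d24:-→d25:-→d26:-→d27:H1 -> H1
  lookup 63.16.1.115: bits 001111110001000 walk d0:-→d1:-→d2:-→d3:-→d4:-→d5:-→d6:-→d7:-→d8:-→d9:-→d10:-→d11:-→d12:-→d13:-→d14:-→d15:H1 -> H1
  lookup 203.122.61.234: bits ε walk d0:- -> no-route
  add 63.17.183.55/32 -> H2 at depth 32
  lookup 63.17.183.55: bits 00111111000100011011011100110111 walk d0:-→d1:-→d2:-→d3:-→d4:-→d5:-→d6:-→d7:-→d8:-→d9:-→d10:-→d11:-→d12:-→d13:-→d14:-→d15:H1→d16:-→d17:-→d18:-→d19:-→d20:-→d21:-→d22:-→d23:-→d24:-→d25:-→d26:-→d27:H1→d28:-→d29:-→d30:-→d31:-→d32:H2 -> H2
  add 36.29.185.224/28 -> H0 at depth 28
  add 36.29.128.0/17 -> H0 at depth 17
  del 63.17.183.55/32 (clear depth 32)
  add 63.17.183.0/24 -> H0 at depth 24
  add 63.16.0.0/12 -> H3 at depth 12
  lookup 36.16.17.36: bits 001001000001 walk d0:-→d1:-→d2:-→d3:-→d4:-→d5:-→d6:-→d7:-→d8:-→d9:-→d10:-→d11:-→d12:H2 -> H2
  add 36.16.0.0/12 -> H0 at depth 12
  lookup 63.16.140.193: bits 001111110001000 walk d0:-→d1:-→d2:-→d3:-→d4:-→d5:-→d6:-→d7:-→d8:-→d9:-→d10:-→d11:-→d12:H3→d13:-→d14:-→d15:H1 -> H1
  add 63.0.0.0/10 -> H3 at depth 10
  lookup 63.16.6.215: bits 001111110001000 walk d0:-→d1:-→d2:-→d3:-→d4:-→d5:-→d6:-→d7:-→d8:-→d9:-→d10:H3→d11:-→d12:H3→d13:-→d14:-→d15:H1 -> H1
  add 63.17.0.0/16 -> H0 at depth 16
  add 63.0.0.0/8 -> H1 at depth 8

== LOOKUPS ==
["H1","H1","no-route","H2","H2","H1","H1"]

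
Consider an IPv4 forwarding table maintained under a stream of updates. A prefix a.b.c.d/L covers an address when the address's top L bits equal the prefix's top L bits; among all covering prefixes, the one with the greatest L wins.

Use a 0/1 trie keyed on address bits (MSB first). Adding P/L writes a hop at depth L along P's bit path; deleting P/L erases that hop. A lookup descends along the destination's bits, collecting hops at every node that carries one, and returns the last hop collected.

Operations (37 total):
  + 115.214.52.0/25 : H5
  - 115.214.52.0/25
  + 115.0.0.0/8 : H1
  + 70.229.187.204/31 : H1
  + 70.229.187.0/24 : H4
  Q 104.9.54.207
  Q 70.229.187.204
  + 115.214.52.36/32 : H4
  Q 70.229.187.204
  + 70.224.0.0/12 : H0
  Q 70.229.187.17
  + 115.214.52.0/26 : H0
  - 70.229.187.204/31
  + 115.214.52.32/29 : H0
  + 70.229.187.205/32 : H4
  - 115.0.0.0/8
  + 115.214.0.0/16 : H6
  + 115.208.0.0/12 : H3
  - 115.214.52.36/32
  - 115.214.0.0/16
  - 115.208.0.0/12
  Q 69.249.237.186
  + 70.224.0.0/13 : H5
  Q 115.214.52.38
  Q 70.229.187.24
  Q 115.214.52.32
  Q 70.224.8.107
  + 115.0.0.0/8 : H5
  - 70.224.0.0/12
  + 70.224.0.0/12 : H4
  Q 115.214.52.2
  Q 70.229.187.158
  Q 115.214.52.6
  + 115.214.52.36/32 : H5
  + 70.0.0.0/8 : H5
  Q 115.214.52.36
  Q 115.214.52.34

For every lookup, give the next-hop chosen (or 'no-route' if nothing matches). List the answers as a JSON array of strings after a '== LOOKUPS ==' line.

Process each operation:
  add 115.214.52.0/25 -> H5 at depth 25
  del 115.214.52.0/25 (clear depth 25)
  add 115.0.0.0/8 -> H1 at depth 8
  add 70.229.187.204/31 -> H1 at depth 31
  add 70.229.187.0/24 -> H4 at depth 24
  Q 104.9.54.207: descend 011 ; hops seen [∅] ; pick no-route
  Q 70.229.187.204: descend 0100011011100101101110111100110 ; hops seen [H4,H1] ; pick H1
  add 115.214.52.36/32 -> H4 at depth 32
  Q 70.229.187.204: descend 0100011011100101101110111100110 ; hops seen [H4,H1] ; pick H1
  add 70.224.0.0/12 -> H0 at depth 12
  Q 70.229.187.17: descend 010001101110010110111011 ; hops seen [H0,H4] ; pick H4
  add 115.214.52.0/26 -> H0 at depth 26
  del 70.229.187.204/31 (clear depth 31)
  add 115.214.52.32/29 -> H0 at depth 29
  add 70.229.187.205/32 -> H4 at depth 32
  del 115.0.0.0/8 (clear depth 8)
  add 115.214.0.0/16 -> H6 at depth 16
  add 115.208.0.0/12 -> H3 at depth 12
  del 115.214.52.36/32 (clear depth 32)
  del 115.214.0.0/16 (clear depth 16)
  del 115.208.0.0/12 (clear depth 12)
  Q 69.249.237.186: descend 010001 ; hops seen [∅] ; pick no-route
  add 70.224.0.0/13 -> H5 at depth 13
  Q 115.214.52.38: descend 011100111101011000110100001001 ; hops seen [H0,H0] ; pick H0
  Q 70.229.187.24: descend 010001101110010110111011 ; hops seen [H0,H5,H4] ; pick H4
  Q 115.214.52.32: descend 01110011110101100011010000100 ; hops seen [H0,H0] ; pick H0
  Q 70.224.8.107: descend 0100011011100 ; hops seen [H0,H5] ; pick H5
  add 115.0.0.0/8 -> H5 at depth 8
  del 70.224.0.0/12 (clear depth 12)
  add 70.224.0.0/12 -> H4 at depth 12
  Q 115.214.52.2: descend 01110011110101100011010000 ; hops seen [H5,H0] ; pick H0
  Q 70.229.187.158: descend 0100011011100101101110111 ; hops seen [H4,H5,H4] ; pick H4
  Q 115.214.52.6: descend 01110011110101100011010000 ; hops seen [H5,H0] ; pick H0
  add 115.214.52.36/32 -> H5 at depth 32
  add 70.0.0.0/8 -> H5 at depth 8
  Q 115.214.52.36: descend 01110011110101100011010000100100 ; hops seen [H5,H0,H0,H5] ; pick H5
  Q 115.214.52.34: descend 01110011110101100011010000100 ; hops seen [H5,H0,H0] ; pick H0

== LOOKUPS ==
["no-route","H1","H1","H4","no-route","H0","H4","H0","H5","H0","H4","H0","H5","H0"]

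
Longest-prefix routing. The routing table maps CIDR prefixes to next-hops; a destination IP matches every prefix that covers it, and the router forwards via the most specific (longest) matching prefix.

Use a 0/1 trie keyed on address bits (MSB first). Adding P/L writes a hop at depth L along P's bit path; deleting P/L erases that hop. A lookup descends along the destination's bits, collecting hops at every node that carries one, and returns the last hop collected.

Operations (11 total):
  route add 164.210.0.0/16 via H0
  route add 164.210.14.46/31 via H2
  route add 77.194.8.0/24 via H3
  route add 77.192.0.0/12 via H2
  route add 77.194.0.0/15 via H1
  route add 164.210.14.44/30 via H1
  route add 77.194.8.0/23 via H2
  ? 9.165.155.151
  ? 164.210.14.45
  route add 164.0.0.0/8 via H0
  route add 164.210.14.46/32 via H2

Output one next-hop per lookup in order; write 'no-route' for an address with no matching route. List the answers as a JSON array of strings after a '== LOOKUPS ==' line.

Trace:
  + 164.210.0.0/16 (H0) depth=16
  + 164.210.14.46/31 (H2) depth=31
  + 77.194.8.0/24 (H3) depth=24
  + 77.192.0.0/12 (H2) depth=12
  + 77.194.0.0/15 (H1) depth=15
  + 164.210.14.44/30 (H1) depth=30
  + 77.194.8.0/23 (H2) depth=23
  lookup 9.165.155.151: bits 0 walk d0:-→d1:- -> no-route
  lookup 164.210.14.45: bits 101001001101001000001110001011 walk d0:-→d1:-→d2:-→d3:-→d4:-→d5:-→d6:-→d7:-→d8:-→d9:-→d10:-→d11:-→d12:-→d13:-→d14:-→d15:-→d16:H0→d17:-→d18:-→d19:-→d20:-→d21:-→d22:-→d23:-→d24:-→d25:-→d26:-→d27:-→d28:-→d29:-→d30:H1 -> H1
  + 164.0.0.0/8 (H0) depth=8
  + 164.210.14.46/32 (H2) depth=32

== LOOKUPS ==
["no-route","H1"]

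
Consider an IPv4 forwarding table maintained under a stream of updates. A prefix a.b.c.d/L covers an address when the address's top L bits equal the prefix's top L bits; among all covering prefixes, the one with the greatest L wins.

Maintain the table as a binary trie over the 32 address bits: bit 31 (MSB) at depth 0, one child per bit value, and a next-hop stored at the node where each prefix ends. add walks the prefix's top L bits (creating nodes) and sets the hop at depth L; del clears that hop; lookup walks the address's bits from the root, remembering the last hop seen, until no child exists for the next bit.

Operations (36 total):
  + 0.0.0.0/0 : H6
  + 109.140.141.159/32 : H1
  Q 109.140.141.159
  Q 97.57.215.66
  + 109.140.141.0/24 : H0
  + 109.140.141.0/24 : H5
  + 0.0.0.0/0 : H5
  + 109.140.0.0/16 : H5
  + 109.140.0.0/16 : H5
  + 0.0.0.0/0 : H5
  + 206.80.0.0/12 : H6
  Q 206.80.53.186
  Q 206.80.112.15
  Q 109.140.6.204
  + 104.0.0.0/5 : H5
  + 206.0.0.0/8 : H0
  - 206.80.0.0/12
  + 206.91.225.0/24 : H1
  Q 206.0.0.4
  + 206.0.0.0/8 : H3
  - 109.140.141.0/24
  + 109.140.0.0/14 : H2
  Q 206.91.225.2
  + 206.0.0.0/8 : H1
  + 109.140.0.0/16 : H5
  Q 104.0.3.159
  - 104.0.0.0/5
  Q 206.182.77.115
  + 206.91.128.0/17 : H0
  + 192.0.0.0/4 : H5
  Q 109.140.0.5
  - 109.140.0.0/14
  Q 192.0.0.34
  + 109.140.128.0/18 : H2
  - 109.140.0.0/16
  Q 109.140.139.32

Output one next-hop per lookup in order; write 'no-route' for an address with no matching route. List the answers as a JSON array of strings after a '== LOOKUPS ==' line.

Process each operation:
  + 0.0.0.0/0 (H6) depth=0
  + 109.140.141.159/32 (H1) depth=32
  Q 109.140.141.159: descend 01101101100011001000110110011111 ; hops seen [H6,H1] ; pick H1
  Q 97.57.215.66: descend 0110 ; hops seen [H6] ; pick H6
  + 109.140.141.0/24 (H0) depth=24
  + 109.140.141.0/24 (H5) depth=24
  + 0.0.0.0/0 (H5) depth=0
  + 109.140.0.0/16 (H5) depth=16
  + 109.140.0.0/16 (H5) depth=16
  + 0.0.0.0/0 (H5) depth=0
  + 206.80.0.0/12 (H6) depth=12
  Q 206.80.53.186: descend 110011100101 ; hops seen [H5,H6] ; pick H6
  Q 206.80.112.15: descend 110011100101 ; hops seen [H5,H6] ; pick H6
  Q 109.140.6.204: descend 0110110110001100 ; hops seen [H5,H5] ; pick H5
  + 104.0.0.0/5 (H5) depth=5
  + 206.0.0.0/8 (H0) depth=8
  del 206.80.0.0/12 (clear depth 12)
  + 206.91.225.0/24 (H1) depth=24
  Q 206.0.0.4: descend 110011100 ; hops seen [H5,H0] ; pick H0
  + 206.0.0.0/8 (H3) depth=8
  del 109.140.141.0/24 (clear depth 24)
  + 109.140.0.0/14 (H2) depth=14
  Q 206.91.225.2: descend 110011100101101111100001 ; hops seen [H5,H3,H1] ; pick H1
  + 206.0.0.0/8 (H1) depth=8
  + 109.140.0.0/16 (H5) depth=16
  Q 104.0.3.159: descend 01101 ; hops seen [H5,H5] ; pick H5
  del 104.0.0.0/5 (clear depth 5)
  Q 206.182.77.115: descend 11001110 ; hops seen [H5,H1] ; pick H1
  + 206.91.128.0/17 (H0) depth=17
  + 192.0.0.0/4 (H5) depth=4
  Q 109.140.0.5: descend 0110110110001100 ; hops seen [H5,H2,H5] ; pick H5
  del 109.140.0.0/14 (clear depth 14)
  Q 192.0.0.34: descend 1100 ; hops seen [H5,H5] ; pick H5
  + 109.140.128.0/18 (H2) depth=18
  del 109.140.0.0/16 (clear depth 16)
  Q 109.140.139.32: descend 011011011000110010001 ; hops seen [H5,H2] ; pick H2

== LOOKUPS ==
["H1","H6","H6","H6","H5","H0","H1","H5","H1","H5","H5","H2"]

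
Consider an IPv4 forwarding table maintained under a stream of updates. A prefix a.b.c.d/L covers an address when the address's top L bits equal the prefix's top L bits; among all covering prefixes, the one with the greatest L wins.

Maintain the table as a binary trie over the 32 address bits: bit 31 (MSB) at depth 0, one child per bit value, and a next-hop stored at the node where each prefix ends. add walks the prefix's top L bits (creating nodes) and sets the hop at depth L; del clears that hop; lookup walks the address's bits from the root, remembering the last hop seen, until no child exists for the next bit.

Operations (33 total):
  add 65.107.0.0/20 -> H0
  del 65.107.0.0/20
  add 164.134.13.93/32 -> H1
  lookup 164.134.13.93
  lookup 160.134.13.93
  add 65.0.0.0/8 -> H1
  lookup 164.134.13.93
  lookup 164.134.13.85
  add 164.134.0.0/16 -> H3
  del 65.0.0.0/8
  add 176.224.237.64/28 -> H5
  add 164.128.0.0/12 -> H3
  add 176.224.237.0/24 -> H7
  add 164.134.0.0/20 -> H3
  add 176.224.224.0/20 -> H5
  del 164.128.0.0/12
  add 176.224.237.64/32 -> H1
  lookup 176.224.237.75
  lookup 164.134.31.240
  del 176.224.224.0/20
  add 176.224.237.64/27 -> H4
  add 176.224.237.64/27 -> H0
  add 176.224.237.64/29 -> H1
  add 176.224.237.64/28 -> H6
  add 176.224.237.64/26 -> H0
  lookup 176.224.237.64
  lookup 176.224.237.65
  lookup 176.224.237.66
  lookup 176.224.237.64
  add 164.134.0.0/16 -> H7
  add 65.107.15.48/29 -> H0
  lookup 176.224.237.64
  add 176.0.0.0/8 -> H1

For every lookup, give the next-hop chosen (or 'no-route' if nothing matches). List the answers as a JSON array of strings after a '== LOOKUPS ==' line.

Process each operation:
  add 65.107.0.0/20 -> H0 at depth 20
  - 65.107.0.0/20 clear@20
  add 164.134.13.93/32 -> H1 at depth 32
  Q 164.134.13.93: descend 10100100100001100000110101011101 ; hops seen [H1] ; pick H1
  Q 160.134.13.93: descend 10100 ; hops seen [∅] ; pick no-route
  add 65.0.0.0/8 -> H1 at depth 8
  Q 164.134.13.93: descend 10100100100001100000110101011101 ; hops seen [H1] ; pick H1
  Q 164.134.13.85: descend 1010010010000110000011010101 ; hops seen [∅] ; pick no-route
  add 164.134.0.0/16 -> H3 at depth 16
  - 65.0.0.0/8 clear@8
  add 176.224.237.64/28 -> H5 at depth 28
  add 164.128.0.0/12 -> H3 at depth 12
  add 176.224.237.0/24 -> H7 at depth 24
  add 164.134.0.0/20 -> H3 at depth 20
  add 176.224.224.0/20 -> H5 at depth 20
  - 164.128.0.0/12 clear@12
  add 176.224.237.64/32 -> H1 at depth 32
  Q 176.224.237.75: descend 1011000011100000111011010100 ; hops seen [H5,H7,H5] ; pick H5
  Q 164.134.31.240: descend 1010010010000110000 ; hops seen [H3] ; pick H3
  - 176.224.224.0/20 clear@20
  add 176.224.237.64/27 -> H4 at depth 27
  add 176.224.237.64/27 -> H0 at depth 27
  add 176.224.237.64/29 -> H1 at depth 29
  add 176.224.237.64/28 -> H6 at depth 28
  add 176.224.237.64/26 -> H0 at depth 26
  Q 176.224.237.64: descend 10110000111000001110110101000000 ; hops seen [H7,H0,H0,H6,H1,H1] ; pick H1
  Q 176.224.237.65: descend 1011000011100000111011010100000 ; hops seen [H7,H0,H0,H6,H1] ; pick H1
  Q 176.224.237.66: descend 101100001110000011101101010000 ; hops seen [H7,H0,H0,H6,H1] ; pick H1
  Q 176.224.237.64: descend 10110000111000001110110101000000 ; hops seen [H7,H0,H0,H6,H1,H1] ; pick H1
  add 164.134.0.0/16 -> H7 at depth 16
  add 65.107.15.48/29 -> H0 at depth 29
  Q 176.224.237.64: descend 10110000111000001110110101000000 ; hops seen [H7,H0,H0,H6,H1,H1] ; pick H1
  add 176.0.0.0/8 -> H1 at depth 8

== LOOKUPS ==
["H1","no-route","H1","no-route","H5","H3","H1","H1","H1","H1","H1"]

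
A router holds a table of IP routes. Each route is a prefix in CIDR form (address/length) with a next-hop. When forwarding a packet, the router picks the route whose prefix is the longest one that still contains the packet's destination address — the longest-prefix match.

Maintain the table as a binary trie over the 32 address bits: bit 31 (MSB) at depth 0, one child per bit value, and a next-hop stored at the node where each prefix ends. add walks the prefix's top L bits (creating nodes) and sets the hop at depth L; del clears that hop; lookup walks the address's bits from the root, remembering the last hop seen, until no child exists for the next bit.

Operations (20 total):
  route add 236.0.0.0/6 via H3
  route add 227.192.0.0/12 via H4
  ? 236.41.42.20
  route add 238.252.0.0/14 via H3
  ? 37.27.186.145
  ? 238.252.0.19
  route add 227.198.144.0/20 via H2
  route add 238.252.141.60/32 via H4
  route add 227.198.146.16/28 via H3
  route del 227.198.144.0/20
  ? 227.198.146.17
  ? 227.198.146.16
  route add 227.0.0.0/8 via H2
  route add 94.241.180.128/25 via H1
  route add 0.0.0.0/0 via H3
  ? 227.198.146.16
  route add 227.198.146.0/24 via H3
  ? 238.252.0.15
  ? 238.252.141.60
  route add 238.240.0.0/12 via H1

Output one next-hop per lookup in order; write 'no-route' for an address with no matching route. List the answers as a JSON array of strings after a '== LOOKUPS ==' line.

Process each operation:
  add 236.0.0.0/6 -> H3 at depth 6
  add 227.192.0.0/12 -> H4 at depth 12
  lookup 236.41.42.20: bits 111011 walk d0:-→d1:-→d2:-→d3:-→d4:-→d5:-→d6:H3 -> H3
  add 238.252.0.0/14 -> H3 at depth 14
  lookup 37.27.186.145: bits ε walk d0:- -> no-route
  lookup 238.252.0.19: bits 11101110111111 walk d0:-→d1:-→d2:-→d3:-→d4:-→d5:-→d6:H3→d7:-→d8:-→d9:-→d10:-→d11:-→d12:-→d13:-→d14:H3 -> H3
  add 227.198.144.0/20 -> H2 at depth 20
  add 238.252.141.60/32 -> H4 at depth 32
  add 227.198.146.16/28 -> H3 at depth 28
  del 227.198.144.0/20 (clear depth 20)
  lookup 227.198.146.17: bits 1110001111000110100100100001 walk d0:-→d1:-→d2:-→d3:-→d4:-→d5:-→d6:-→d7:-→d8:-→d9:-→d10:-→d11:-→d12:H4→d13:-→d14:-→d15:-→d16:-→d17:-→d18:-→d19:-→d20:-→d21:-→d22:-→d23:-→d24:-→d25:-→d26:-→d27:-→d28:H3 -> H3
  lookup 227.198.146.16: bits 1110001111000110100100100001 walk d0:-→d1:-→d2:-→d3:-→d4:-→d5:-→d6:-→d7:-→d8:-→d9:-→d10:-→d11:-→d12:H4→d13:-→d14:-→d15:-→d16:-→d17:-→d18:-→d19:-→d20:-→d21:-→d22:-→d23:-→d24:-→d25:-→d26:-→d27:-→d28:H3 -> H3
  add 227.0.0.0/8 -> H2 at depth 8
  add 94.241.180.128/25 -> H1 at depth 25
  add 0.0.0.0/0 -> H3 at depth 0
  lookup 227.198.146.16: bits 1110001111000110100100100001 walk d0:H3→d1:-→d2:-→d3:-→d4:-→d5:-→d6:-→d7:-→d8:H2→d9:-→d10:-→d11:-→d12:H4→d13:-→d14:-→d15:-→d16:-→d17:-→d18:-→d19:-→d20:-→d21:-→d22:-→d23:-→d24:-→d25:-→d26:-→d27:-→d28:H3 -> H3
  add 227.198.146.0/24 -> H3 at depth 24
  lookup 238.252.0.15: bits 1110111011111100 walk d0:H3→d1:-→d2:-→d3:-→d4:-→d5:-→d6:H3→d7:-→d8:-→d9:-→d10:-→d11:-→d12:-→d13:-→d14:H3→d15:-→d16:- -> H3
  lookup 238.252.141.60: bits 11101110111111001000110100111100 walk d0:H3→d1:-→d2:-→d3:-→d4:-→d5:-→d6:H3→d7:-→d8:-→d9:-→d10:-→d11:-→d12:-→d13:-→d14:H3→d15:-→d16:-→d17:-→d18:-→d19:-→d20:-→d21:-→d22:-→d23:-→d24:-→d25:-→d26:-→d27:-→d28:-→d29:-→d30:-→d31:-→d32:H4 -> H4
  add 238.240.0.0/12 -> H1 at depth 12

== LOOKUPS ==
["H3","no-route","H3","H3","H3","H3","H3","H4"]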